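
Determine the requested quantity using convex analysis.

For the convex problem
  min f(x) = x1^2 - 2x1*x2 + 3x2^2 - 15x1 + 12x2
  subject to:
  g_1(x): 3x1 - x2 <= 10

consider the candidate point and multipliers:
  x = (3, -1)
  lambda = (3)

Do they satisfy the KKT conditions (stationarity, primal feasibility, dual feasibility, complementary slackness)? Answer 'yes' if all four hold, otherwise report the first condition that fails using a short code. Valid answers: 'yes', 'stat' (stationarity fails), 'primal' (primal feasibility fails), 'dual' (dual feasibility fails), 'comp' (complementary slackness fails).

Gradient of f: grad f(x) = Q x + c = (-7, 0)
Constraint values g_i(x) = a_i^T x - b_i:
  g_1((3, -1)) = 0
Stationarity residual: grad f(x) + sum_i lambda_i a_i = (2, -3)
  -> stationarity FAILS
Primal feasibility (all g_i <= 0): OK
Dual feasibility (all lambda_i >= 0): OK
Complementary slackness (lambda_i * g_i(x) = 0 for all i): OK

Verdict: the first failing condition is stationarity -> stat.

stat


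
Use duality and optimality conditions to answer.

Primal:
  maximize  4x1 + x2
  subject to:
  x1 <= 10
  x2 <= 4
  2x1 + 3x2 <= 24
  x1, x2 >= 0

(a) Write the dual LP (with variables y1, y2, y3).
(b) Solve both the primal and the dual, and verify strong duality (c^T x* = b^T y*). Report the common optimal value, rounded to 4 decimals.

The standard primal-dual pair for 'max c^T x s.t. A x <= b, x >= 0' is:
  Dual:  min b^T y  s.t.  A^T y >= c,  y >= 0.

So the dual LP is:
  minimize  10y1 + 4y2 + 24y3
  subject to:
    y1 + 2y3 >= 4
    y2 + 3y3 >= 1
    y1, y2, y3 >= 0

Solving the primal: x* = (10, 1.3333).
  primal value c^T x* = 41.3333.
Solving the dual: y* = (3.3333, 0, 0.3333).
  dual value b^T y* = 41.3333.
Strong duality: c^T x* = b^T y*. Confirmed.

41.3333


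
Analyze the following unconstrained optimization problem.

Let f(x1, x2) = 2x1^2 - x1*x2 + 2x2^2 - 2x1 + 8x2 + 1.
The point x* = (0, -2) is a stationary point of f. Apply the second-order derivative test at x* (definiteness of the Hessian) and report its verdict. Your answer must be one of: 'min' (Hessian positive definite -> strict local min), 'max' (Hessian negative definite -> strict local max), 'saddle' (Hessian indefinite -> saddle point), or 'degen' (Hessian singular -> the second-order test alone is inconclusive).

Compute the Hessian H = grad^2 f:
  H = [[4, -1], [-1, 4]]
Verify stationarity: grad f(x*) = H x* + g = (0, 0).
Eigenvalues of H: 3, 5.
Both eigenvalues > 0, so H is positive definite -> x* is a strict local min.

min


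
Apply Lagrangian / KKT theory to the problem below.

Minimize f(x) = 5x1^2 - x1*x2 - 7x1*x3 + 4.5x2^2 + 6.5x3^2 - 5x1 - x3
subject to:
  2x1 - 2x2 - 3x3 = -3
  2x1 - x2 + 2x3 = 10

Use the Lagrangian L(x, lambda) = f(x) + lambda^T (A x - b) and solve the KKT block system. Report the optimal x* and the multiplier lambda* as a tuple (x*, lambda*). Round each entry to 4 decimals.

Form the Lagrangian:
  L(x, lambda) = (1/2) x^T Q x + c^T x + lambda^T (A x - b)
Stationarity (grad_x L = 0): Q x + c + A^T lambda = 0.
Primal feasibility: A x = b.

This gives the KKT block system:
  [ Q   A^T ] [ x     ]   [-c ]
  [ A    0  ] [ lambda ] = [ b ]

Solving the linear system:
  x*      = (2.6355, 0.3364, 2.5327)
  lambda* = (2.0374, -3.6822)
  f(x*)   = 13.6121

x* = (2.6355, 0.3364, 2.5327), lambda* = (2.0374, -3.6822)


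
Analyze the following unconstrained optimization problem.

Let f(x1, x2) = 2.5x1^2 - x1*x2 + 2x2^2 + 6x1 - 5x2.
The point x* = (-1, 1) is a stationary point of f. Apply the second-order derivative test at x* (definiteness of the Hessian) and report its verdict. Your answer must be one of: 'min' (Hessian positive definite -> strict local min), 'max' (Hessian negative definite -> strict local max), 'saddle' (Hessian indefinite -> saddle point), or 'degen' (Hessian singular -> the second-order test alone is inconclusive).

Compute the Hessian H = grad^2 f:
  H = [[5, -1], [-1, 4]]
Verify stationarity: grad f(x*) = H x* + g = (0, 0).
Eigenvalues of H: 3.382, 5.618.
Both eigenvalues > 0, so H is positive definite -> x* is a strict local min.

min


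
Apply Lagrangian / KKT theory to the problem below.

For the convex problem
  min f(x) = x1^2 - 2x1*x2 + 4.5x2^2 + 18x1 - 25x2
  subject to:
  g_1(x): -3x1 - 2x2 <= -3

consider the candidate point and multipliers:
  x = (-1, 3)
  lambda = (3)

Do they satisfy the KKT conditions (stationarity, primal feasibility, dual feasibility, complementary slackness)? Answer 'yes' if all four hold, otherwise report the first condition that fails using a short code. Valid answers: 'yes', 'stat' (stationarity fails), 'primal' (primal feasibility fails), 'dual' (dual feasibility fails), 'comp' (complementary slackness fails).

Gradient of f: grad f(x) = Q x + c = (10, 4)
Constraint values g_i(x) = a_i^T x - b_i:
  g_1((-1, 3)) = 0
Stationarity residual: grad f(x) + sum_i lambda_i a_i = (1, -2)
  -> stationarity FAILS
Primal feasibility (all g_i <= 0): OK
Dual feasibility (all lambda_i >= 0): OK
Complementary slackness (lambda_i * g_i(x) = 0 for all i): OK

Verdict: the first failing condition is stationarity -> stat.

stat


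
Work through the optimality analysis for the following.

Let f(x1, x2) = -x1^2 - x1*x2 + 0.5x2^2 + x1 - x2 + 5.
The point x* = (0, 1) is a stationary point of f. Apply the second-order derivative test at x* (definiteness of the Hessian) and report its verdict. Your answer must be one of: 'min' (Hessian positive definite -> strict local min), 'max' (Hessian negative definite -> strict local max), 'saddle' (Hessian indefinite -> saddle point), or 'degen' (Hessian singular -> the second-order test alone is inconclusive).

Compute the Hessian H = grad^2 f:
  H = [[-2, -1], [-1, 1]]
Verify stationarity: grad f(x*) = H x* + g = (0, 0).
Eigenvalues of H: -2.3028, 1.3028.
Eigenvalues have mixed signs, so H is indefinite -> x* is a saddle point.

saddle


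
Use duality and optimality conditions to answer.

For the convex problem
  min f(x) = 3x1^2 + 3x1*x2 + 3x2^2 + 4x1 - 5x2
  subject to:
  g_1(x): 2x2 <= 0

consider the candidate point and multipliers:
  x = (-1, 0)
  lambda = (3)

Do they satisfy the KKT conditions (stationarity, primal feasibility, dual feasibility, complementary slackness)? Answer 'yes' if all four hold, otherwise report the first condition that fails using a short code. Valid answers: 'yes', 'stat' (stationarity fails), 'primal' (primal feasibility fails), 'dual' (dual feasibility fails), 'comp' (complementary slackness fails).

Gradient of f: grad f(x) = Q x + c = (-2, -8)
Constraint values g_i(x) = a_i^T x - b_i:
  g_1((-1, 0)) = 0
Stationarity residual: grad f(x) + sum_i lambda_i a_i = (-2, -2)
  -> stationarity FAILS
Primal feasibility (all g_i <= 0): OK
Dual feasibility (all lambda_i >= 0): OK
Complementary slackness (lambda_i * g_i(x) = 0 for all i): OK

Verdict: the first failing condition is stationarity -> stat.

stat


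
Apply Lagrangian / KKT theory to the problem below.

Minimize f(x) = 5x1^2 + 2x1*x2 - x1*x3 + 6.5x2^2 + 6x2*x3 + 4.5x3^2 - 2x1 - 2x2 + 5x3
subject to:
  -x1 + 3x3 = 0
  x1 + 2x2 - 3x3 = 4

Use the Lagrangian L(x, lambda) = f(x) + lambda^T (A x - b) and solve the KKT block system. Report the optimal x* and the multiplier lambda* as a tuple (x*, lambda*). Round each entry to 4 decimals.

Form the Lagrangian:
  L(x, lambda) = (1/2) x^T Q x + c^T x + lambda^T (A x - b)
Stationarity (grad_x L = 0): Q x + c + A^T lambda = 0.
Primal feasibility: A x = b.

This gives the KKT block system:
  [ Q   A^T ] [ x     ]   [-c ]
  [ A    0  ] [ lambda ] = [ b ]

Solving the linear system:
  x*      = (-0.7419, 2, -0.2473)
  lambda* = (-15.6882, -10.5161)
  f(x*)   = 19.1559

x* = (-0.7419, 2, -0.2473), lambda* = (-15.6882, -10.5161)


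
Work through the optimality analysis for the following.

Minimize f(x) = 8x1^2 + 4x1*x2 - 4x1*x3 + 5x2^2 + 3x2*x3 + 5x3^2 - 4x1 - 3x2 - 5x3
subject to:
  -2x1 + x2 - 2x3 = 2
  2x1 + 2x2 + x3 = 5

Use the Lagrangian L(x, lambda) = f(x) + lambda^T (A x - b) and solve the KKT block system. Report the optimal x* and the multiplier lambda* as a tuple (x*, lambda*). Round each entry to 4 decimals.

Form the Lagrangian:
  L(x, lambda) = (1/2) x^T Q x + c^T x + lambda^T (A x - b)
Stationarity (grad_x L = 0): Q x + c + A^T lambda = 0.
Primal feasibility: A x = b.

This gives the KKT block system:
  [ Q   A^T ] [ x     ]   [-c ]
  [ A    0  ] [ lambda ] = [ b ]

Solving the linear system:
  x*      = (0.2151, 2.314, -0.0581)
  lambda* = (-3.9651, -8.4302)
  f(x*)   = 21.2849

x* = (0.2151, 2.314, -0.0581), lambda* = (-3.9651, -8.4302)


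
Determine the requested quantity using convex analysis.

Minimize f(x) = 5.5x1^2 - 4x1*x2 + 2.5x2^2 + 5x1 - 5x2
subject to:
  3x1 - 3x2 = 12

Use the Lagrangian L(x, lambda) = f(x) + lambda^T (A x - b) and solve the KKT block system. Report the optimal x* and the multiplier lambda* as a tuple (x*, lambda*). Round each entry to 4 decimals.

Form the Lagrangian:
  L(x, lambda) = (1/2) x^T Q x + c^T x + lambda^T (A x - b)
Stationarity (grad_x L = 0): Q x + c + A^T lambda = 0.
Primal feasibility: A x = b.

This gives the KKT block system:
  [ Q   A^T ] [ x     ]   [-c ]
  [ A    0  ] [ lambda ] = [ b ]

Solving the linear system:
  x*      = (0.5, -3.5)
  lambda* = (-8.1667)
  f(x*)   = 59

x* = (0.5, -3.5), lambda* = (-8.1667)


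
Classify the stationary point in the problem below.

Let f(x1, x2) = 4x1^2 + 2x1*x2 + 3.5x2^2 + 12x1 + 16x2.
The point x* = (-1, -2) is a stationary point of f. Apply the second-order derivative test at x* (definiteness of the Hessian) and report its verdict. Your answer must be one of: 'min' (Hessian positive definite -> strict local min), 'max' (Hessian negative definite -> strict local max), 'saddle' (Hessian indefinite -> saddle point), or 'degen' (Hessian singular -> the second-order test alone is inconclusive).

Compute the Hessian H = grad^2 f:
  H = [[8, 2], [2, 7]]
Verify stationarity: grad f(x*) = H x* + g = (0, 0).
Eigenvalues of H: 5.4384, 9.5616.
Both eigenvalues > 0, so H is positive definite -> x* is a strict local min.

min


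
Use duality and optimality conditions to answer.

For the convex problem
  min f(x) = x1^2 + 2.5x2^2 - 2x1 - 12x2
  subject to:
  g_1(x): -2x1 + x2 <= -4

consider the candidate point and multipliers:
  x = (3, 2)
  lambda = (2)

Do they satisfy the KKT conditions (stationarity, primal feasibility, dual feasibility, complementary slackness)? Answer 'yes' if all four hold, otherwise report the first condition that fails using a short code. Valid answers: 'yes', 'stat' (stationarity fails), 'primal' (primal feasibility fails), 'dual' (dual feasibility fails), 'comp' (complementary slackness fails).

Gradient of f: grad f(x) = Q x + c = (4, -2)
Constraint values g_i(x) = a_i^T x - b_i:
  g_1((3, 2)) = 0
Stationarity residual: grad f(x) + sum_i lambda_i a_i = (0, 0)
  -> stationarity OK
Primal feasibility (all g_i <= 0): OK
Dual feasibility (all lambda_i >= 0): OK
Complementary slackness (lambda_i * g_i(x) = 0 for all i): OK

Verdict: yes, KKT holds.

yes


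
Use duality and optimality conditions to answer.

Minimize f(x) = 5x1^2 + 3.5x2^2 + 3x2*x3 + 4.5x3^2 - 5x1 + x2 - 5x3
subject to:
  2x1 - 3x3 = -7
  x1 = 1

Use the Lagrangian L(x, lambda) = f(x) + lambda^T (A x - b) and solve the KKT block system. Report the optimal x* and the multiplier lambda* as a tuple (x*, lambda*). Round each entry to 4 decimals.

Form the Lagrangian:
  L(x, lambda) = (1/2) x^T Q x + c^T x + lambda^T (A x - b)
Stationarity (grad_x L = 0): Q x + c + A^T lambda = 0.
Primal feasibility: A x = b.

This gives the KKT block system:
  [ Q   A^T ] [ x     ]   [-c ]
  [ A    0  ] [ lambda ] = [ b ]

Solving the linear system:
  x*      = (1, -1.4286, 3)
  lambda* = (5.9048, -16.8095)
  f(x*)   = 18.3571

x* = (1, -1.4286, 3), lambda* = (5.9048, -16.8095)


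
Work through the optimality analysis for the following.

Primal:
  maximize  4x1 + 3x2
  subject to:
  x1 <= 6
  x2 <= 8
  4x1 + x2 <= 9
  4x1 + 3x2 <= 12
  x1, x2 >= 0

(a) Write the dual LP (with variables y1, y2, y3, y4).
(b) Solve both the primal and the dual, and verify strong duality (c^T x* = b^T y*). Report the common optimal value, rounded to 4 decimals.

The standard primal-dual pair for 'max c^T x s.t. A x <= b, x >= 0' is:
  Dual:  min b^T y  s.t.  A^T y >= c,  y >= 0.

So the dual LP is:
  minimize  6y1 + 8y2 + 9y3 + 12y4
  subject to:
    y1 + 4y3 + 4y4 >= 4
    y2 + y3 + 3y4 >= 3
    y1, y2, y3, y4 >= 0

Solving the primal: x* = (1.875, 1.5).
  primal value c^T x* = 12.
Solving the dual: y* = (0, 0, 0, 1).
  dual value b^T y* = 12.
Strong duality: c^T x* = b^T y*. Confirmed.

12


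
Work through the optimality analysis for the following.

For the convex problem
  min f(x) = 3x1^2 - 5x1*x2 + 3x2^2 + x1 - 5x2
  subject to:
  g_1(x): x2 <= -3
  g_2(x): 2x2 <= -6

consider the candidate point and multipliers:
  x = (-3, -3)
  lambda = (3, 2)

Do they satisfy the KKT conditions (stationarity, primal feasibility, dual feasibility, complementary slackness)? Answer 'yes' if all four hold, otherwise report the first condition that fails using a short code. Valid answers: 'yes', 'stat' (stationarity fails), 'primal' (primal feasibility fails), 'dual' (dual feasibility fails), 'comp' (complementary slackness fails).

Gradient of f: grad f(x) = Q x + c = (-2, -8)
Constraint values g_i(x) = a_i^T x - b_i:
  g_1((-3, -3)) = 0
  g_2((-3, -3)) = 0
Stationarity residual: grad f(x) + sum_i lambda_i a_i = (-2, -1)
  -> stationarity FAILS
Primal feasibility (all g_i <= 0): OK
Dual feasibility (all lambda_i >= 0): OK
Complementary slackness (lambda_i * g_i(x) = 0 for all i): OK

Verdict: the first failing condition is stationarity -> stat.

stat


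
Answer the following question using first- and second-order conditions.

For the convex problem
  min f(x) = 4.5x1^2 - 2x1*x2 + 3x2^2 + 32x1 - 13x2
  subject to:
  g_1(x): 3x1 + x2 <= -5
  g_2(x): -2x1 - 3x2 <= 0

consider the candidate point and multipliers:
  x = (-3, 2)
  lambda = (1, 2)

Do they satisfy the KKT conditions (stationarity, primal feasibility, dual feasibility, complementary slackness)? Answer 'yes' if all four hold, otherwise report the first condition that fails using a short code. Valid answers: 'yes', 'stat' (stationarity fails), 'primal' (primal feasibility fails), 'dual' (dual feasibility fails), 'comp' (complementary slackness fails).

Gradient of f: grad f(x) = Q x + c = (1, 5)
Constraint values g_i(x) = a_i^T x - b_i:
  g_1((-3, 2)) = -2
  g_2((-3, 2)) = 0
Stationarity residual: grad f(x) + sum_i lambda_i a_i = (0, 0)
  -> stationarity OK
Primal feasibility (all g_i <= 0): OK
Dual feasibility (all lambda_i >= 0): OK
Complementary slackness (lambda_i * g_i(x) = 0 for all i): FAILS

Verdict: the first failing condition is complementary_slackness -> comp.

comp


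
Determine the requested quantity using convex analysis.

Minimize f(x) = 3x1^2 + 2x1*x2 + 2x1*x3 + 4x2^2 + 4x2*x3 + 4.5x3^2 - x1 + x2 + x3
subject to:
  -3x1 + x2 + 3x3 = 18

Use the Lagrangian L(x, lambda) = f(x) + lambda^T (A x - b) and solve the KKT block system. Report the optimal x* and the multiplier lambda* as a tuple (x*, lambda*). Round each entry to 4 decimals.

Form the Lagrangian:
  L(x, lambda) = (1/2) x^T Q x + c^T x + lambda^T (A x - b)
Stationarity (grad_x L = 0): Q x + c + A^T lambda = 0.
Primal feasibility: A x = b.

This gives the KKT block system:
  [ Q   A^T ] [ x     ]   [-c ]
  [ A    0  ] [ lambda ] = [ b ]

Solving the linear system:
  x*      = (-3.5029, 0.2379, 2.4178)
  lambda* = (-5.5687)
  f(x*)   = 53.1973

x* = (-3.5029, 0.2379, 2.4178), lambda* = (-5.5687)


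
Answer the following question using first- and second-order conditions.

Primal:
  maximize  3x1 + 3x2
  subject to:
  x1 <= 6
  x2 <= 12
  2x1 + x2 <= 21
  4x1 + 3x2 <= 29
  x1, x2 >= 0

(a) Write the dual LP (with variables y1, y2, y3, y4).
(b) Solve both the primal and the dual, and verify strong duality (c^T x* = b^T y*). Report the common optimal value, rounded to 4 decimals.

The standard primal-dual pair for 'max c^T x s.t. A x <= b, x >= 0' is:
  Dual:  min b^T y  s.t.  A^T y >= c,  y >= 0.

So the dual LP is:
  minimize  6y1 + 12y2 + 21y3 + 29y4
  subject to:
    y1 + 2y3 + 4y4 >= 3
    y2 + y3 + 3y4 >= 3
    y1, y2, y3, y4 >= 0

Solving the primal: x* = (0, 9.6667).
  primal value c^T x* = 29.
Solving the dual: y* = (0, 0, 0, 1).
  dual value b^T y* = 29.
Strong duality: c^T x* = b^T y*. Confirmed.

29


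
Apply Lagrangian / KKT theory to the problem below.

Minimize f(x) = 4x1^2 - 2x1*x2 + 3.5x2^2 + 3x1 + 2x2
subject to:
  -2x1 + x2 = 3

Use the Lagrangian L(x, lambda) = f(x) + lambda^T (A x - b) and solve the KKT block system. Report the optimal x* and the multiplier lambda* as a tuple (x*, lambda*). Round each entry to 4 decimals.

Form the Lagrangian:
  L(x, lambda) = (1/2) x^T Q x + c^T x + lambda^T (A x - b)
Stationarity (grad_x L = 0): Q x + c + A^T lambda = 0.
Primal feasibility: A x = b.

This gives the KKT block system:
  [ Q   A^T ] [ x     ]   [-c ]
  [ A    0  ] [ lambda ] = [ b ]

Solving the linear system:
  x*      = (-1.5357, -0.0714)
  lambda* = (-4.5714)
  f(x*)   = 4.4821

x* = (-1.5357, -0.0714), lambda* = (-4.5714)


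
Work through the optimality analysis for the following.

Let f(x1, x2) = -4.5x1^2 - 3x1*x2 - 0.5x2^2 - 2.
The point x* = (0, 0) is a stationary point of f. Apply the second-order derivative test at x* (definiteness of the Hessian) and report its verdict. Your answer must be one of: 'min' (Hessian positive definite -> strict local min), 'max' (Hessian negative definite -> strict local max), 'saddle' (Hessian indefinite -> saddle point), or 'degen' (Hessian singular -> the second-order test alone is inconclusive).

Compute the Hessian H = grad^2 f:
  H = [[-9, -3], [-3, -1]]
Verify stationarity: grad f(x*) = H x* + g = (0, 0).
Eigenvalues of H: -10, 0.
H has a zero eigenvalue (singular; negative semidefinite but not definite), so H is neither positive definite, negative definite, nor indefinite. The second-order test alone is inconclusive -> degen.
(Indeed, f is constant along the null direction of H through x*, so x* is not a strict local extremum.)

degen


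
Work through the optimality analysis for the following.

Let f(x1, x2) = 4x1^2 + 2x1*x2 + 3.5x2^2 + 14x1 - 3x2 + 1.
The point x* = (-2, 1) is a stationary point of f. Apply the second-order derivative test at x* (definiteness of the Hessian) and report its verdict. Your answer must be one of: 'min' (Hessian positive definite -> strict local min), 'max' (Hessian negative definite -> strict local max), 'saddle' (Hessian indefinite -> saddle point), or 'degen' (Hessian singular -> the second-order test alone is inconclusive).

Compute the Hessian H = grad^2 f:
  H = [[8, 2], [2, 7]]
Verify stationarity: grad f(x*) = H x* + g = (0, 0).
Eigenvalues of H: 5.4384, 9.5616.
Both eigenvalues > 0, so H is positive definite -> x* is a strict local min.

min


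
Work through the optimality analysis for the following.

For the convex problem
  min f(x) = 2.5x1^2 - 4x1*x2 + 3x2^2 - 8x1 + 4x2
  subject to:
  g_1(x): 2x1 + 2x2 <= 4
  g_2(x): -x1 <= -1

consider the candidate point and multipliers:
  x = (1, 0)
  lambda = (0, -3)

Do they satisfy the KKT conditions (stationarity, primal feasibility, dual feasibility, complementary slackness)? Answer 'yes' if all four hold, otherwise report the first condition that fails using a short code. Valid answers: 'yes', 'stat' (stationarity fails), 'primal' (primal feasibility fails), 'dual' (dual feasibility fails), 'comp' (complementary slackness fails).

Gradient of f: grad f(x) = Q x + c = (-3, 0)
Constraint values g_i(x) = a_i^T x - b_i:
  g_1((1, 0)) = -2
  g_2((1, 0)) = 0
Stationarity residual: grad f(x) + sum_i lambda_i a_i = (0, 0)
  -> stationarity OK
Primal feasibility (all g_i <= 0): OK
Dual feasibility (all lambda_i >= 0): FAILS
Complementary slackness (lambda_i * g_i(x) = 0 for all i): OK

Verdict: the first failing condition is dual_feasibility -> dual.

dual


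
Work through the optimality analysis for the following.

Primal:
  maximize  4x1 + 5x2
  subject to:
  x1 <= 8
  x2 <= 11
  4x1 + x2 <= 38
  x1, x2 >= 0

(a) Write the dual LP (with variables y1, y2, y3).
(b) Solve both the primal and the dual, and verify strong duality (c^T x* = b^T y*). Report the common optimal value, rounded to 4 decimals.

The standard primal-dual pair for 'max c^T x s.t. A x <= b, x >= 0' is:
  Dual:  min b^T y  s.t.  A^T y >= c,  y >= 0.

So the dual LP is:
  minimize  8y1 + 11y2 + 38y3
  subject to:
    y1 + 4y3 >= 4
    y2 + y3 >= 5
    y1, y2, y3 >= 0

Solving the primal: x* = (6.75, 11).
  primal value c^T x* = 82.
Solving the dual: y* = (0, 4, 1).
  dual value b^T y* = 82.
Strong duality: c^T x* = b^T y*. Confirmed.

82


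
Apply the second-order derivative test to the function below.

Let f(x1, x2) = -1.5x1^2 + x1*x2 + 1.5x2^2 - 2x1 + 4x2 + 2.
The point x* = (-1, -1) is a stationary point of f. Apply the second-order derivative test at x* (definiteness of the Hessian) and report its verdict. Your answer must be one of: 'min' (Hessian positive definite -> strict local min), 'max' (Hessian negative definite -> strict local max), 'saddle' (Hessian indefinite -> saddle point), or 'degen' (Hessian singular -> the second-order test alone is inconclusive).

Compute the Hessian H = grad^2 f:
  H = [[-3, 1], [1, 3]]
Verify stationarity: grad f(x*) = H x* + g = (0, 0).
Eigenvalues of H: -3.1623, 3.1623.
Eigenvalues have mixed signs, so H is indefinite -> x* is a saddle point.

saddle


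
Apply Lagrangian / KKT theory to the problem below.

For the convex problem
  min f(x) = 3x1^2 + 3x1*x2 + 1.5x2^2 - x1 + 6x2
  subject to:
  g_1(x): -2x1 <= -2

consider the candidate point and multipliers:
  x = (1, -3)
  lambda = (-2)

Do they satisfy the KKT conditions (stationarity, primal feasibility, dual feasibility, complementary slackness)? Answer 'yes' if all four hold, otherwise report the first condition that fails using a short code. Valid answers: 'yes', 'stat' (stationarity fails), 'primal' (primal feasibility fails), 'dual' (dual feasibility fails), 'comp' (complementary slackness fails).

Gradient of f: grad f(x) = Q x + c = (-4, 0)
Constraint values g_i(x) = a_i^T x - b_i:
  g_1((1, -3)) = 0
Stationarity residual: grad f(x) + sum_i lambda_i a_i = (0, 0)
  -> stationarity OK
Primal feasibility (all g_i <= 0): OK
Dual feasibility (all lambda_i >= 0): FAILS
Complementary slackness (lambda_i * g_i(x) = 0 for all i): OK

Verdict: the first failing condition is dual_feasibility -> dual.

dual


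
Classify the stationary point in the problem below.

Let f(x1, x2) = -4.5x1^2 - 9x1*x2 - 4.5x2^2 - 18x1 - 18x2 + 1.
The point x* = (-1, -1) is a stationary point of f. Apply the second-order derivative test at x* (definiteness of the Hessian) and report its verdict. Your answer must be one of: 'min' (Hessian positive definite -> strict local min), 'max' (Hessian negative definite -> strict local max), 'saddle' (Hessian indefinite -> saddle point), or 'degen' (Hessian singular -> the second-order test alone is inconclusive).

Compute the Hessian H = grad^2 f:
  H = [[-9, -9], [-9, -9]]
Verify stationarity: grad f(x*) = H x* + g = (0, 0).
Eigenvalues of H: -18, 0.
H has a zero eigenvalue (singular; negative semidefinite but not definite), so H is neither positive definite, negative definite, nor indefinite. The second-order test alone is inconclusive -> degen.
(Indeed, f is constant along the null direction of H through x*, so x* is not a strict local extremum.)

degen


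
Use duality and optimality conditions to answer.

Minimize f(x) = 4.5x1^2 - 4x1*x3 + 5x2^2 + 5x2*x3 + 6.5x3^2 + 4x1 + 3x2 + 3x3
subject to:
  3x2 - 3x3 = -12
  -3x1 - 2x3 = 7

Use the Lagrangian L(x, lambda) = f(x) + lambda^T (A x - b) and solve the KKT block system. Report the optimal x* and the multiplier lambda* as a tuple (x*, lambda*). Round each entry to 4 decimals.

Form the Lagrangian:
  L(x, lambda) = (1/2) x^T Q x + c^T x + lambda^T (A x - b)
Stationarity (grad_x L = 0): Q x + c + A^T lambda = 0.
Primal feasibility: A x = b.

This gives the KKT block system:
  [ Q   A^T ] [ x     ]   [-c ]
  [ A    0  ] [ lambda ] = [ b ]

Solving the linear system:
  x*      = (-2.8583, -3.2126, 0.7874)
  lambda* = (8.3963, -8.2913)
  f(x*)   = 70.0433

x* = (-2.8583, -3.2126, 0.7874), lambda* = (8.3963, -8.2913)


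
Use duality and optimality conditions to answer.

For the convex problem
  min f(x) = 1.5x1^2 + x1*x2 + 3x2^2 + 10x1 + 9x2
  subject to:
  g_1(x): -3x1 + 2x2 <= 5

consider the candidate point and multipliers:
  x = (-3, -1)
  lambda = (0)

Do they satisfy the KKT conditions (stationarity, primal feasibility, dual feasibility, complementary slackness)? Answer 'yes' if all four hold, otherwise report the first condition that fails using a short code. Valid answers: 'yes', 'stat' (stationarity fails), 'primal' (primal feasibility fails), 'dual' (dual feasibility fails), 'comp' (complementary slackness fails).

Gradient of f: grad f(x) = Q x + c = (0, 0)
Constraint values g_i(x) = a_i^T x - b_i:
  g_1((-3, -1)) = 2
Stationarity residual: grad f(x) + sum_i lambda_i a_i = (0, 0)
  -> stationarity OK
Primal feasibility (all g_i <= 0): FAILS
Dual feasibility (all lambda_i >= 0): OK
Complementary slackness (lambda_i * g_i(x) = 0 for all i): OK

Verdict: the first failing condition is primal_feasibility -> primal.

primal


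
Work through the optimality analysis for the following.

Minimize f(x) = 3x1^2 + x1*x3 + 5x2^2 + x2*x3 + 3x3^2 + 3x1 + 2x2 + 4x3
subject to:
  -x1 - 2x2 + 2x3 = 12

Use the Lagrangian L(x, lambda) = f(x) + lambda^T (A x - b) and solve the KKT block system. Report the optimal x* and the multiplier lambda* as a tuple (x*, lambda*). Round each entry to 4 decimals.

Form the Lagrangian:
  L(x, lambda) = (1/2) x^T Q x + c^T x + lambda^T (A x - b)
Stationarity (grad_x L = 0): Q x + c + A^T lambda = 0.
Primal feasibility: A x = b.

This gives the KKT block system:
  [ Q   A^T ] [ x     ]   [-c ]
  [ A    0  ] [ lambda ] = [ b ]

Solving the linear system:
  x*      = (-2.3051, -2.0904, 2.7571)
  lambda* = (-8.0734)
  f(x*)   = 48.4068

x* = (-2.3051, -2.0904, 2.7571), lambda* = (-8.0734)


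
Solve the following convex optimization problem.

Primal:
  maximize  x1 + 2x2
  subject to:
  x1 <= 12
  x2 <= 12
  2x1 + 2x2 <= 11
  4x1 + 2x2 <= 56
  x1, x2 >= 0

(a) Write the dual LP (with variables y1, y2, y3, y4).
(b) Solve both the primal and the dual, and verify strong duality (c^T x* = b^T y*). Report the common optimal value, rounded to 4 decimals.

The standard primal-dual pair for 'max c^T x s.t. A x <= b, x >= 0' is:
  Dual:  min b^T y  s.t.  A^T y >= c,  y >= 0.

So the dual LP is:
  minimize  12y1 + 12y2 + 11y3 + 56y4
  subject to:
    y1 + 2y3 + 4y4 >= 1
    y2 + 2y3 + 2y4 >= 2
    y1, y2, y3, y4 >= 0

Solving the primal: x* = (0, 5.5).
  primal value c^T x* = 11.
Solving the dual: y* = (0, 0, 1, 0).
  dual value b^T y* = 11.
Strong duality: c^T x* = b^T y*. Confirmed.

11


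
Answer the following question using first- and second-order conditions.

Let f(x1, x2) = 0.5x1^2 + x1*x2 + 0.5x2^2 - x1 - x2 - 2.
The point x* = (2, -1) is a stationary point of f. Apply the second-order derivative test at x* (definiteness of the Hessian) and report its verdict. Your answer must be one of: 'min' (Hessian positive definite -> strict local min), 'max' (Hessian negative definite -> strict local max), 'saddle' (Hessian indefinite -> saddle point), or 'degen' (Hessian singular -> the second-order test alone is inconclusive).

Compute the Hessian H = grad^2 f:
  H = [[1, 1], [1, 1]]
Verify stationarity: grad f(x*) = H x* + g = (0, 0).
Eigenvalues of H: 0, 2.
H has a zero eigenvalue (singular; positive semidefinite but not definite), so H is neither positive definite, negative definite, nor indefinite. The second-order test alone is inconclusive -> degen.
(Indeed, f is constant along the null direction of H through x*, so x* is not a strict local extremum.)

degen


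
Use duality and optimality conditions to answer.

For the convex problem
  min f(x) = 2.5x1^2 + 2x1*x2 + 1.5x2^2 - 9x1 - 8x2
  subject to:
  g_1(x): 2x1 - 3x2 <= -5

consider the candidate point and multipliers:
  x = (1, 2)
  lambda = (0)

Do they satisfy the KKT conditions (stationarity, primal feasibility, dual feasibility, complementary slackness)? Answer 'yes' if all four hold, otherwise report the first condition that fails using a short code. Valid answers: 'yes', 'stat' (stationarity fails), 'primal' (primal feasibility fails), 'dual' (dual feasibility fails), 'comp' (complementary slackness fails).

Gradient of f: grad f(x) = Q x + c = (0, 0)
Constraint values g_i(x) = a_i^T x - b_i:
  g_1((1, 2)) = 1
Stationarity residual: grad f(x) + sum_i lambda_i a_i = (0, 0)
  -> stationarity OK
Primal feasibility (all g_i <= 0): FAILS
Dual feasibility (all lambda_i >= 0): OK
Complementary slackness (lambda_i * g_i(x) = 0 for all i): OK

Verdict: the first failing condition is primal_feasibility -> primal.

primal


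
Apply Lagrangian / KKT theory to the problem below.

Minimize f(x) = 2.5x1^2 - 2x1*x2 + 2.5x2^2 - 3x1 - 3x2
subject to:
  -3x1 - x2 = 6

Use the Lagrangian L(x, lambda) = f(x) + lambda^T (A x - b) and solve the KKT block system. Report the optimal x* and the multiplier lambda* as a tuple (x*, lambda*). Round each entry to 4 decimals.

Form the Lagrangian:
  L(x, lambda) = (1/2) x^T Q x + c^T x + lambda^T (A x - b)
Stationarity (grad_x L = 0): Q x + c + A^T lambda = 0.
Primal feasibility: A x = b.

This gives the KKT block system:
  [ Q   A^T ] [ x     ]   [-c ]
  [ A    0  ] [ lambda ] = [ b ]

Solving the linear system:
  x*      = (-1.7419, -0.7742)
  lambda* = (-3.3871)
  f(x*)   = 13.9355

x* = (-1.7419, -0.7742), lambda* = (-3.3871)


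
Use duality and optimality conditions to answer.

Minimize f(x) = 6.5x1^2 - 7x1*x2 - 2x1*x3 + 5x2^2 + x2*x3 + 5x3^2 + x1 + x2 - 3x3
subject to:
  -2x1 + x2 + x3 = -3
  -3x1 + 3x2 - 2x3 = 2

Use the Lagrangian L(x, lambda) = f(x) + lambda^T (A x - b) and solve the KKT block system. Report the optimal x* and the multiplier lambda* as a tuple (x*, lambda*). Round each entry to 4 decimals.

Form the Lagrangian:
  L(x, lambda) = (1/2) x^T Q x + c^T x + lambda^T (A x - b)
Stationarity (grad_x L = 0): Q x + c + A^T lambda = 0.
Primal feasibility: A x = b.

This gives the KKT block system:
  [ Q   A^T ] [ x     ]   [-c ]
  [ A    0  ] [ lambda ] = [ b ]

Solving the linear system:
  x*      = (1.0932, 0.7305, -1.5441)
  lambda* = (12.2947, -3.801)
  f(x*)   = 25.471

x* = (1.0932, 0.7305, -1.5441), lambda* = (12.2947, -3.801)


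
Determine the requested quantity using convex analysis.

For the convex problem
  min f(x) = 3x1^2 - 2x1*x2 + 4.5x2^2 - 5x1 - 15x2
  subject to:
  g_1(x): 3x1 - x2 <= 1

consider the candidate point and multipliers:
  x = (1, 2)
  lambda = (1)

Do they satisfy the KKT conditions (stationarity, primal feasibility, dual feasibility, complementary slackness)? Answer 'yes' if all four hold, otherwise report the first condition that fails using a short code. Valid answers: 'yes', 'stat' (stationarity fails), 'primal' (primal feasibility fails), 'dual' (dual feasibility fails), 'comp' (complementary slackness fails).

Gradient of f: grad f(x) = Q x + c = (-3, 1)
Constraint values g_i(x) = a_i^T x - b_i:
  g_1((1, 2)) = 0
Stationarity residual: grad f(x) + sum_i lambda_i a_i = (0, 0)
  -> stationarity OK
Primal feasibility (all g_i <= 0): OK
Dual feasibility (all lambda_i >= 0): OK
Complementary slackness (lambda_i * g_i(x) = 0 for all i): OK

Verdict: yes, KKT holds.

yes


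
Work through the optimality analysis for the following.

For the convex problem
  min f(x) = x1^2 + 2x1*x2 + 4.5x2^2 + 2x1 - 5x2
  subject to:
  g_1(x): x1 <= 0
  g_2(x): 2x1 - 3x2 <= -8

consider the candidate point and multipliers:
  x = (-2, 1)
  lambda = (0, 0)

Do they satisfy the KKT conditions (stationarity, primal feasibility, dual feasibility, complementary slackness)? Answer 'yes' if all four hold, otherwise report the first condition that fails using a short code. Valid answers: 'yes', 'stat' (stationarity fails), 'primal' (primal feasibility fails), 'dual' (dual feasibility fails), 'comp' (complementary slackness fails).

Gradient of f: grad f(x) = Q x + c = (0, 0)
Constraint values g_i(x) = a_i^T x - b_i:
  g_1((-2, 1)) = -2
  g_2((-2, 1)) = 1
Stationarity residual: grad f(x) + sum_i lambda_i a_i = (0, 0)
  -> stationarity OK
Primal feasibility (all g_i <= 0): FAILS
Dual feasibility (all lambda_i >= 0): OK
Complementary slackness (lambda_i * g_i(x) = 0 for all i): OK

Verdict: the first failing condition is primal_feasibility -> primal.

primal


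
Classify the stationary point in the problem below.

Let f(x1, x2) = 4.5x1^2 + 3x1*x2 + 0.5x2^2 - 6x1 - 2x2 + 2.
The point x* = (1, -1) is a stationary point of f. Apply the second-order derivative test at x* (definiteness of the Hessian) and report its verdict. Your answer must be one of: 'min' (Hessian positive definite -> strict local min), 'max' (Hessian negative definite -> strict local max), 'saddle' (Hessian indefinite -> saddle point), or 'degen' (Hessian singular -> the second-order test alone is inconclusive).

Compute the Hessian H = grad^2 f:
  H = [[9, 3], [3, 1]]
Verify stationarity: grad f(x*) = H x* + g = (0, 0).
Eigenvalues of H: 0, 10.
H has a zero eigenvalue (singular; positive semidefinite but not definite), so H is neither positive definite, negative definite, nor indefinite. The second-order test alone is inconclusive -> degen.
(Indeed, f is constant along the null direction of H through x*, so x* is not a strict local extremum.)

degen


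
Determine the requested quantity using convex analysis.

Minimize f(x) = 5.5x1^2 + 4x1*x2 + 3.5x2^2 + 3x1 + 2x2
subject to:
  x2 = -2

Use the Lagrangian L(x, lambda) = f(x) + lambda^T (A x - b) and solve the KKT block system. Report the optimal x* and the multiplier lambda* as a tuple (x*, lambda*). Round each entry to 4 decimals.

Form the Lagrangian:
  L(x, lambda) = (1/2) x^T Q x + c^T x + lambda^T (A x - b)
Stationarity (grad_x L = 0): Q x + c + A^T lambda = 0.
Primal feasibility: A x = b.

This gives the KKT block system:
  [ Q   A^T ] [ x     ]   [-c ]
  [ A    0  ] [ lambda ] = [ b ]

Solving the linear system:
  x*      = (0.4545, -2)
  lambda* = (10.1818)
  f(x*)   = 8.8636

x* = (0.4545, -2), lambda* = (10.1818)


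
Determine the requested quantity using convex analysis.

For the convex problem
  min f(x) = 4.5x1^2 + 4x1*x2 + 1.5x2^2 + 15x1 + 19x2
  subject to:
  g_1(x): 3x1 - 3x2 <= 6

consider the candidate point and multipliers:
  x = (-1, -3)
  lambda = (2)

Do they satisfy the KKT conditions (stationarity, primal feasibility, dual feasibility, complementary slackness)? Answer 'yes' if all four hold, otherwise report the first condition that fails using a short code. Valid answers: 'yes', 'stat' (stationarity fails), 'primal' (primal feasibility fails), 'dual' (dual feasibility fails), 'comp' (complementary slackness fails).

Gradient of f: grad f(x) = Q x + c = (-6, 6)
Constraint values g_i(x) = a_i^T x - b_i:
  g_1((-1, -3)) = 0
Stationarity residual: grad f(x) + sum_i lambda_i a_i = (0, 0)
  -> stationarity OK
Primal feasibility (all g_i <= 0): OK
Dual feasibility (all lambda_i >= 0): OK
Complementary slackness (lambda_i * g_i(x) = 0 for all i): OK

Verdict: yes, KKT holds.

yes


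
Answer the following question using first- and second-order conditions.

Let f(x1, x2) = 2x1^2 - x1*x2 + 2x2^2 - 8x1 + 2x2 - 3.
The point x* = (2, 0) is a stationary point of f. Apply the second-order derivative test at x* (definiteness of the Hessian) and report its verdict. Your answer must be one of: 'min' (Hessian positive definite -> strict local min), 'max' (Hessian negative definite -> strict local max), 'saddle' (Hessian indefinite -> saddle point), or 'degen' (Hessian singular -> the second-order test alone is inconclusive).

Compute the Hessian H = grad^2 f:
  H = [[4, -1], [-1, 4]]
Verify stationarity: grad f(x*) = H x* + g = (0, 0).
Eigenvalues of H: 3, 5.
Both eigenvalues > 0, so H is positive definite -> x* is a strict local min.

min


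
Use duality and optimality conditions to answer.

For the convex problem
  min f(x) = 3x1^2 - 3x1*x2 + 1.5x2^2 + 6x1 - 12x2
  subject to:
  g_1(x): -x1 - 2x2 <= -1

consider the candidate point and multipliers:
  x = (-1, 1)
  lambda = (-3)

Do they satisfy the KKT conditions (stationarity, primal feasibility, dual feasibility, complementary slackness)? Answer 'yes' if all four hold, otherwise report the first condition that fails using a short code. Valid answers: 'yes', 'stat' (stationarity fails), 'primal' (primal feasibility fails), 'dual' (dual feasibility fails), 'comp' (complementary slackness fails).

Gradient of f: grad f(x) = Q x + c = (-3, -6)
Constraint values g_i(x) = a_i^T x - b_i:
  g_1((-1, 1)) = 0
Stationarity residual: grad f(x) + sum_i lambda_i a_i = (0, 0)
  -> stationarity OK
Primal feasibility (all g_i <= 0): OK
Dual feasibility (all lambda_i >= 0): FAILS
Complementary slackness (lambda_i * g_i(x) = 0 for all i): OK

Verdict: the first failing condition is dual_feasibility -> dual.

dual


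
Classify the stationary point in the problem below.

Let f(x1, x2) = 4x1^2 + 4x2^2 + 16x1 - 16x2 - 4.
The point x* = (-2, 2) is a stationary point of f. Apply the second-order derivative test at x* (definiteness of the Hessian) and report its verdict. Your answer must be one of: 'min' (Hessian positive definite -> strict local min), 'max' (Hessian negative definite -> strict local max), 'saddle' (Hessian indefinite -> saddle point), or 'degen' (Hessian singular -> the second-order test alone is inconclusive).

Compute the Hessian H = grad^2 f:
  H = [[8, 0], [0, 8]]
Verify stationarity: grad f(x*) = H x* + g = (0, 0).
Eigenvalues of H: 8, 8.
Both eigenvalues > 0, so H is positive definite -> x* is a strict local min.

min


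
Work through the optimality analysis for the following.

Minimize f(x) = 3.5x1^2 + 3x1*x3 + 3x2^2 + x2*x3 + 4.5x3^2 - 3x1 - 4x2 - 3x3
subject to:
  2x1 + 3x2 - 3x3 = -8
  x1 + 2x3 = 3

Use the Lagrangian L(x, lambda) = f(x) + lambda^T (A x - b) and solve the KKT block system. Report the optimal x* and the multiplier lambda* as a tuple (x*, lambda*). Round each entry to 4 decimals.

Form the Lagrangian:
  L(x, lambda) = (1/2) x^T Q x + c^T x + lambda^T (A x - b)
Stationarity (grad_x L = 0): Q x + c + A^T lambda = 0.
Primal feasibility: A x = b.

This gives the KKT block system:
  [ Q   A^T ] [ x     ]   [-c ]
  [ A    0  ] [ lambda ] = [ b ]

Solving the linear system:
  x*      = (-0.508, -0.574, 1.754)
  lambda* = (1.8966, -2.4991)
  f(x*)   = 10.6141

x* = (-0.508, -0.574, 1.754), lambda* = (1.8966, -2.4991)


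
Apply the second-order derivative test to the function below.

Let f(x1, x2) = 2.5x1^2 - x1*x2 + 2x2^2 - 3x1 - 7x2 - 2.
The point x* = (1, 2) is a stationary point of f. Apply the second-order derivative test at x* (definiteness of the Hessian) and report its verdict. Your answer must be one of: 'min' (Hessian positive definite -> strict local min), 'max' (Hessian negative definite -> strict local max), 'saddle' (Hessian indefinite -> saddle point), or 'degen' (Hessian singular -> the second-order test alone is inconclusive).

Compute the Hessian H = grad^2 f:
  H = [[5, -1], [-1, 4]]
Verify stationarity: grad f(x*) = H x* + g = (0, 0).
Eigenvalues of H: 3.382, 5.618.
Both eigenvalues > 0, so H is positive definite -> x* is a strict local min.

min


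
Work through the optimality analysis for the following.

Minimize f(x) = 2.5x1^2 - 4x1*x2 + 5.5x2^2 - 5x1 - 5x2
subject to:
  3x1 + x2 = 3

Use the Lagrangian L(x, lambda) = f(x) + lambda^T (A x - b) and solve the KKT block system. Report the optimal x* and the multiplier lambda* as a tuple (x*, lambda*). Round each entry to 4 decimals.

Form the Lagrangian:
  L(x, lambda) = (1/2) x^T Q x + c^T x + lambda^T (A x - b)
Stationarity (grad_x L = 0): Q x + c + A^T lambda = 0.
Primal feasibility: A x = b.

This gives the KKT block system:
  [ Q   A^T ] [ x     ]   [-c ]
  [ A    0  ] [ lambda ] = [ b ]

Solving the linear system:
  x*      = (0.7891, 0.6328)
  lambda* = (1.1953)
  f(x*)   = -5.3477

x* = (0.7891, 0.6328), lambda* = (1.1953)


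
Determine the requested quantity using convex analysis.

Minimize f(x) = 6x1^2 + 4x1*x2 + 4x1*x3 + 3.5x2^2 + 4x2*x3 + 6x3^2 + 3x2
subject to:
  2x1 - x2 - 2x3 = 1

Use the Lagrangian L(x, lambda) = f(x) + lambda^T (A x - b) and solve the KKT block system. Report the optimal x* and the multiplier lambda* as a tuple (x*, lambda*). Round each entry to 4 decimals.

Form the Lagrangian:
  L(x, lambda) = (1/2) x^T Q x + c^T x + lambda^T (A x - b)
Stationarity (grad_x L = 0): Q x + c + A^T lambda = 0.
Primal feasibility: A x = b.

This gives the KKT block system:
  [ Q   A^T ] [ x     ]   [-c ]
  [ A    0  ] [ lambda ] = [ b ]

Solving the linear system:
  x*      = (0.25, -0.6667, 0.0833)
  lambda* = (-0.3333)
  f(x*)   = -0.8333

x* = (0.25, -0.6667, 0.0833), lambda* = (-0.3333)
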